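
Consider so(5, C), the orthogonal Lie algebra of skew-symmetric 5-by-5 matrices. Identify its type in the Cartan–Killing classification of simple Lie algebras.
B2

This is so(5) with 5 odd, which has dimension 5(5-1)/2 = 10 and rank (5-1)/2 = 2. In the classification of classical Lie algebras, the orthogonal algebra so(2n+1) in an odd number of variables has type B_n; here n = 2, so the Dynkin diagram is a chain of 2 nodes with a double edge at one end; the terminal node there is the unique short simple root (B_2). Hence the type is B_2.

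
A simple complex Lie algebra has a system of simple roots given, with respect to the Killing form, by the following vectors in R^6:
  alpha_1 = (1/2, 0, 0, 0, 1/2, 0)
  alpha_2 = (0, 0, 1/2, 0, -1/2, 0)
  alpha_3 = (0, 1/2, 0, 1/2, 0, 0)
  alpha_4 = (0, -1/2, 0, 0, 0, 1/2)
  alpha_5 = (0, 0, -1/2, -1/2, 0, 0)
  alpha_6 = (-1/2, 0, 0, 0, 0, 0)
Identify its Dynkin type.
Compute the Cartan integers a_ij = 2(alpha_i, alpha_j)/(alpha_j, alpha_j); the resulting 6x6 Cartan matrix is
[[2, -1, 0, 0, 0, -2], [-1, 2, 0, 0, -1, 0], [0, 0, 2, -1, -1, 0], [0, 0, -1, 2, 0, 0], [0, -1, -1, 0, 2, 0], [-1, 0, 0, 0, 0, 2]].
The roots have two lengths (squared-length ratio 2:1); the short ones are alpha_{6}. The associated Dynkin diagram is a chain of 6 nodes with a double edge at one end; the terminal node there is the unique short simple root (B_6), so the type is B_6 (the algebra so(13)).

B_6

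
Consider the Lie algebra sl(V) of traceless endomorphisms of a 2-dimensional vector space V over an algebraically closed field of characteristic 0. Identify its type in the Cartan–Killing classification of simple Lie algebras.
A_1 (sl(2))

This is sl(2), which has dimension 2^2 - 1 = 3 and rank 2 - 1 = 1 (a Cartan subalgebra is the diagonal traceless matrices). In the classification of classical Lie algebras, the special linear algebra sl(n+1) has type A_n; here n = 1, so the Dynkin diagram is a chain of 1 nodes with single edges (A_1). Hence the type is A_1.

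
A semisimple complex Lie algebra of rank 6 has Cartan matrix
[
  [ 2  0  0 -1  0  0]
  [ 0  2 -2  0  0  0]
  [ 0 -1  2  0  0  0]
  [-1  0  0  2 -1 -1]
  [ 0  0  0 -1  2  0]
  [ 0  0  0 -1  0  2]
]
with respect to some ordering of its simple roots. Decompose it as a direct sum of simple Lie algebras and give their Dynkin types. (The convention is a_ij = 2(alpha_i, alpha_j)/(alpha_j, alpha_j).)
The diagram associated to this matrix has two connected components: the simple roots {alpha_2, alpha_3} form a chain of 2 nodes with a double edge at one end; the terminal node there is the unique short simple root (B_2), and {alpha_1, alpha_4, alpha_5, alpha_6} form a chain of 2 nodes with a fork of two nodes at one end (D_4). A semisimple Lie algebra decomposes uniquely as the direct sum of simple ideals, one per connected component of its Dynkin diagram, so g ≅ B_2 ⊕ D_4 (dimension 10 + 28 = 38).

type B_2 + type D_4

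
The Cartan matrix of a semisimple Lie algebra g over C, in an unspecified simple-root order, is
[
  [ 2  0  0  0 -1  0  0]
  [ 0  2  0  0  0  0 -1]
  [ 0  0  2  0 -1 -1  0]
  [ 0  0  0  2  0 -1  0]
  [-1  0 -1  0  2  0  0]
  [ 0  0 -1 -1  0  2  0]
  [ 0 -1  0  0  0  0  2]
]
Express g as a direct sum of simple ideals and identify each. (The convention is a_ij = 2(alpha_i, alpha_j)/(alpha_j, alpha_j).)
A_2 (sl(3)) + A_5 (sl(6))

The diagram associated to this matrix has two connected components: the simple roots {alpha_2, alpha_7} form a chain of 2 nodes with single edges (A_2), and {alpha_1, alpha_3, alpha_4, alpha_5, alpha_6} form a chain of 5 nodes with single edges (A_5). A semisimple Lie algebra decomposes uniquely as the direct sum of simple ideals, one per connected component of its Dynkin diagram, so g ≅ A_2 ⊕ A_5 (dimension 8 + 35 = 43).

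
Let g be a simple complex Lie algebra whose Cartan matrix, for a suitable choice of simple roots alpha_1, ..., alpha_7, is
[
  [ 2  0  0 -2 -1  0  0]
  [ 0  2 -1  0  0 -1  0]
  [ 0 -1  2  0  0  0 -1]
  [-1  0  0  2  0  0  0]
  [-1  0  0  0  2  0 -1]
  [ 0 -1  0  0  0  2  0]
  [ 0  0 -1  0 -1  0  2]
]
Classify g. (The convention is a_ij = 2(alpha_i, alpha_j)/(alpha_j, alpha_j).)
The matrix has rank 7 with 2's on the diagonal. Reading the off-diagonal entries as Dynkin edges (a single edge where a_ij = a_ji = -1; a double or triple edge where a_ij * a_ji = 2 or 3), the diagram is a chain of 7 nodes with a double edge at one end; the terminal node there is the unique short simple root (B_7). One simple-root ordering that puts it in standard form is (alpha_6, alpha_2, alpha_3, alpha_7, alpha_5, alpha_1, alpha_4). So the algebra is type B_7, i.e. so(15).

B_7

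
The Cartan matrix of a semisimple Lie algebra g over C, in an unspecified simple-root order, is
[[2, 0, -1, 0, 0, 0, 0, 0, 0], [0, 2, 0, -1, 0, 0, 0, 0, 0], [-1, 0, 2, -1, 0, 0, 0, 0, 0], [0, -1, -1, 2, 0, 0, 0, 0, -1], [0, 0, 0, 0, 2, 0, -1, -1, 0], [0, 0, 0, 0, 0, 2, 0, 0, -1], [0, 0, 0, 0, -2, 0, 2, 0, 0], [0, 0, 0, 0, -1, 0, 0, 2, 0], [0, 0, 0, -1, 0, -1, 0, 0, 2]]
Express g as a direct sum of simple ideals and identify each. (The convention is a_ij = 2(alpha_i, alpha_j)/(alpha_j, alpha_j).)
type C_3 ⊕ type E_6

The diagram associated to this matrix has two connected components: the simple roots {alpha_5, alpha_7, alpha_8} form a chain of 3 nodes with a double edge at one end; the terminal node there is the unique long simple root (C_3), and {alpha_1, alpha_2, alpha_3, alpha_4, alpha_6, alpha_9} form a chain of 5 nodes with one extra node attached to the third node from one end (E_6). A semisimple Lie algebra decomposes uniquely as the direct sum of simple ideals, one per connected component of its Dynkin diagram, so g ≅ C_3 ⊕ E_6 (dimension 21 + 78 = 99).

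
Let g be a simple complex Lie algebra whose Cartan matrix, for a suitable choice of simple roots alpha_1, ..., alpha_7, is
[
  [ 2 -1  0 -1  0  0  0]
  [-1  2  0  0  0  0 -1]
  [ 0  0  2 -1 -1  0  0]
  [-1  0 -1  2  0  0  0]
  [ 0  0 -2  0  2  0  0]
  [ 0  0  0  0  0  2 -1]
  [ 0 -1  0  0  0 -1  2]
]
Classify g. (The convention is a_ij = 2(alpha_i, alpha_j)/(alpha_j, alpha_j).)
C7

The matrix has rank 7 with 2's on the diagonal. Reading the off-diagonal entries as Dynkin edges (a single edge where a_ij = a_ji = -1; a double or triple edge where a_ij * a_ji = 2 or 3), the diagram is a chain of 7 nodes with a double edge at one end; the terminal node there is the unique long simple root (C_7). One simple-root ordering that puts it in standard form is (alpha_6, alpha_7, alpha_2, alpha_1, alpha_4, alpha_3, alpha_5). So the algebra is type C_7, i.e. sp(14).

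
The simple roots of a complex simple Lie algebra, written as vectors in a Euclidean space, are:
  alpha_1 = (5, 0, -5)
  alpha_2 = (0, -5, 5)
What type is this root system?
Compute the Cartan integers a_ij = 2(alpha_i, alpha_j)/(alpha_j, alpha_j); the resulting 2x2 Cartan matrix is
[[2, -1], [-1, 2]].
All simple roots have the same length, so the diagram is simply laced. The associated Dynkin diagram is a chain of 2 nodes with single edges (A_2), so the type is A_2 (the algebra sl(3)).

A_2 (sl(3))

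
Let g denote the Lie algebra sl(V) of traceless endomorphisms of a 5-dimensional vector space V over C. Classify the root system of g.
A_4

This is sl(5), which has dimension 5^2 - 1 = 24 and rank 5 - 1 = 4 (a Cartan subalgebra is the diagonal traceless matrices). In the classification of classical Lie algebras, the special linear algebra sl(n+1) has type A_n; here n = 4, so the Dynkin diagram is a chain of 4 nodes with single edges (A_4). Hence the type is A_4.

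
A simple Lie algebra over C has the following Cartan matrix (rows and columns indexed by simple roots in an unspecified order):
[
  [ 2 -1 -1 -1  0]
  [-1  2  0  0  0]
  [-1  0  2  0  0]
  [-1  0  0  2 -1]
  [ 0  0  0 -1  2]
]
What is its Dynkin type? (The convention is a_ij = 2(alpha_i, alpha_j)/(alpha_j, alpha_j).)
D_5 (so(10))

The matrix has rank 5 with 2's on the diagonal. Reading the off-diagonal entries as Dynkin edges (a single edge where a_ij = a_ji = -1; a double or triple edge where a_ij * a_ji = 2 or 3), the diagram is a chain of 3 nodes with a fork of two nodes at one end (D_5). One simple-root ordering that puts it in standard form is (alpha_5, alpha_4, alpha_1, alpha_2, alpha_3). So the algebra is type D_5, i.e. so(10).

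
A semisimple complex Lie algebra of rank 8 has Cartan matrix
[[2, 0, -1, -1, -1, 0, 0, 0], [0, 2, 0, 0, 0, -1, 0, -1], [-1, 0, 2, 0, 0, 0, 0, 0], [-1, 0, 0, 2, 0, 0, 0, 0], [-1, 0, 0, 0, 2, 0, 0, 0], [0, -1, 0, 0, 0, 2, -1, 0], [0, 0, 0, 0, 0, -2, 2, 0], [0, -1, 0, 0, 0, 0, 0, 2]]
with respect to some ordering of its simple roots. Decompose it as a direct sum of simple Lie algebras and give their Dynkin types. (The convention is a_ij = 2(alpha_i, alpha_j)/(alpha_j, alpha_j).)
C_4 (sp(8)) + D_4 (so(8))

The diagram associated to this matrix has two connected components: the simple roots {alpha_2, alpha_6, alpha_7, alpha_8} form a chain of 4 nodes with a double edge at one end; the terminal node there is the unique long simple root (C_4), and {alpha_1, alpha_3, alpha_4, alpha_5} form a chain of 2 nodes with a fork of two nodes at one end (D_4). A semisimple Lie algebra decomposes uniquely as the direct sum of simple ideals, one per connected component of its Dynkin diagram, so g ≅ C_4 ⊕ D_4 (dimension 36 + 28 = 64).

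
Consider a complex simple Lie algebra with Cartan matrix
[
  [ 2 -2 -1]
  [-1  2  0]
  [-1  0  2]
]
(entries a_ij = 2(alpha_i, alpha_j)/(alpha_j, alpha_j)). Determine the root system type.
B_3 (so(7))

The matrix has rank 3 with 2's on the diagonal. Reading the off-diagonal entries as Dynkin edges (a single edge where a_ij = a_ji = -1; a double or triple edge where a_ij * a_ji = 2 or 3), the diagram is a chain of 3 nodes with a double edge at one end; the terminal node there is the unique short simple root (B_3). One simple-root ordering that puts it in standard form is (alpha_3, alpha_1, alpha_2). So the algebra is type B_3, i.e. so(7).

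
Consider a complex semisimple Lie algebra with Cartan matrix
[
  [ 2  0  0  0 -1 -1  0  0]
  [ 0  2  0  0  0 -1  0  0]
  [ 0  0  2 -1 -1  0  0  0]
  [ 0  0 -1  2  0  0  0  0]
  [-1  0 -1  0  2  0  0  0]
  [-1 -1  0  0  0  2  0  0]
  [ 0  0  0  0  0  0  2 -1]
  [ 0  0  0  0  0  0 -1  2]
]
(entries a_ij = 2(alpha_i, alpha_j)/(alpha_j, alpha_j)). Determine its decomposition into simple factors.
The diagram associated to this matrix has two connected components: the simple roots {alpha_7, alpha_8} form a chain of 2 nodes with single edges (A_2), and {alpha_1, alpha_2, alpha_3, alpha_4, alpha_5, alpha_6} form a chain of 6 nodes with single edges (A_6). A semisimple Lie algebra decomposes uniquely as the direct sum of simple ideals, one per connected component of its Dynkin diagram, so g ≅ A_2 ⊕ A_6 (dimension 8 + 48 = 56).

A_2 (sl(3)) ⊕ A_6 (sl(7))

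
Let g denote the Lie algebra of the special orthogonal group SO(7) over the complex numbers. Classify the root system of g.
B_3 (so(7))

This is so(7) with 7 odd, which has dimension 7(7-1)/2 = 21 and rank (7-1)/2 = 3. In the classification of classical Lie algebras, the orthogonal algebra so(2n+1) in an odd number of variables has type B_n; here n = 3, so the Dynkin diagram is a chain of 3 nodes with a double edge at one end; the terminal node there is the unique short simple root (B_3). Hence the type is B_3.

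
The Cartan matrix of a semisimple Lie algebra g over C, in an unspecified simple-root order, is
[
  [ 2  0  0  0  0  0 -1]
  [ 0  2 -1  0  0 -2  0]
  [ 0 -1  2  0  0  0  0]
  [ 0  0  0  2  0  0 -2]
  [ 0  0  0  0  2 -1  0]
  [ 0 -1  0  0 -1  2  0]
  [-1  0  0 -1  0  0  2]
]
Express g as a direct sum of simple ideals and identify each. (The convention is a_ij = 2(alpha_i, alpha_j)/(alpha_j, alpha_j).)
The diagram associated to this matrix has two connected components: the simple roots {alpha_1, alpha_4, alpha_7} form a chain of 3 nodes with a double edge at one end; the terminal node there is the unique long simple root (C_3), and {alpha_2, alpha_3, alpha_5, alpha_6} form a chain of 4 nodes with a double edge between the middle two (F_4). A semisimple Lie algebra decomposes uniquely as the direct sum of simple ideals, one per connected component of its Dynkin diagram, so g ≅ C_3 ⊕ F_4 (dimension 21 + 52 = 73).

C_3 (sp(6)) ⊕ F_4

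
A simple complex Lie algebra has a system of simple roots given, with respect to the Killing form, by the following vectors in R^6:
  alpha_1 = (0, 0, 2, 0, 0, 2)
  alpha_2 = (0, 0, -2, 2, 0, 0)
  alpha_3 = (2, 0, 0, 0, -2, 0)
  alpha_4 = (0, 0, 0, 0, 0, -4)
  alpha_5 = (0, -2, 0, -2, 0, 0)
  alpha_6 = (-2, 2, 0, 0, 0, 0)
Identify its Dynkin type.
Compute the Cartan integers a_ij = 2(alpha_i, alpha_j)/(alpha_j, alpha_j); the resulting 6x6 Cartan matrix is
[[2, -1, 0, -1, 0, 0], [-1, 2, 0, 0, -1, 0], [0, 0, 2, 0, 0, -1], [-2, 0, 0, 2, 0, 0], [0, -1, 0, 0, 2, -1], [0, 0, -1, 0, -1, 2]].
The roots have two lengths (squared-length ratio 2:1); the short ones are alpha_{1,2,3,5,6}. The associated Dynkin diagram is a chain of 6 nodes with a double edge at one end; the terminal node there is the unique long simple root (C_6), so the type is C_6 (the algebra sp(12)).

type C_6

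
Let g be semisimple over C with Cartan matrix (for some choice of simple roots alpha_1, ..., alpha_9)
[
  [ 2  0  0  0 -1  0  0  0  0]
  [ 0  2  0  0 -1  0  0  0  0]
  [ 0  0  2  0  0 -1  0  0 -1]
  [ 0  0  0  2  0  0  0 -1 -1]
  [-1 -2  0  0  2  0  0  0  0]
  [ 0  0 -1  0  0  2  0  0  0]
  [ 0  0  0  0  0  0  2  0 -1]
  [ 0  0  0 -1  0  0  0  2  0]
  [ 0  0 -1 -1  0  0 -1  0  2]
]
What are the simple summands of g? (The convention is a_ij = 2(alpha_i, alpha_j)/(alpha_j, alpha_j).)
The diagram associated to this matrix has two connected components: the simple roots {alpha_1, alpha_2, alpha_5} form a chain of 3 nodes with a double edge at one end; the terminal node there is the unique short simple root (B_3), and {alpha_3, alpha_4, alpha_6, alpha_7, alpha_8, alpha_9} form a chain of 5 nodes with one extra node attached to the third node from one end (E_6). A semisimple Lie algebra decomposes uniquely as the direct sum of simple ideals, one per connected component of its Dynkin diagram, so g ≅ B_3 ⊕ E_6 (dimension 21 + 78 = 99).

B3 ⊕ E6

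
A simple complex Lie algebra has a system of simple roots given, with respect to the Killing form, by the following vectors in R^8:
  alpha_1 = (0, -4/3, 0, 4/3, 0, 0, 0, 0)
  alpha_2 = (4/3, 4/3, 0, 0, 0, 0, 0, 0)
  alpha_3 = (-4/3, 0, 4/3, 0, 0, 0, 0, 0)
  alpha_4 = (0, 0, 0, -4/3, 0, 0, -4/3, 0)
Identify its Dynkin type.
A4

Compute the Cartan integers a_ij = 2(alpha_i, alpha_j)/(alpha_j, alpha_j); the resulting 4x4 Cartan matrix is
[[2, -1, 0, -1], [-1, 2, -1, 0], [0, -1, 2, 0], [-1, 0, 0, 2]].
All simple roots have the same length, so the diagram is simply laced. The associated Dynkin diagram is a chain of 4 nodes with single edges (A_4), so the type is A_4 (the algebra sl(5)).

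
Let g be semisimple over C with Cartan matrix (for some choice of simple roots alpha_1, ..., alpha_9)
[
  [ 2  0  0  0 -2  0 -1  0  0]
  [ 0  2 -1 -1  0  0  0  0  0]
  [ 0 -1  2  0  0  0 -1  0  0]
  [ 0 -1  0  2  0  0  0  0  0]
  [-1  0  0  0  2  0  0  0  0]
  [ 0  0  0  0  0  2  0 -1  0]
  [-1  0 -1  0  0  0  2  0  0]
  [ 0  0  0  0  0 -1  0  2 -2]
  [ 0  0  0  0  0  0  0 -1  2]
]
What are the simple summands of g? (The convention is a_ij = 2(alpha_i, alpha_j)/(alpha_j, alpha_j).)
The diagram associated to this matrix has two connected components: the simple roots {alpha_6, alpha_8, alpha_9} form a chain of 3 nodes with a double edge at one end; the terminal node there is the unique short simple root (B_3), and {alpha_1, alpha_2, alpha_3, alpha_4, alpha_5, alpha_7} form a chain of 6 nodes with a double edge at one end; the terminal node there is the unique short simple root (B_6). A semisimple Lie algebra decomposes uniquely as the direct sum of simple ideals, one per connected component of its Dynkin diagram, so g ≅ B_3 ⊕ B_6 (dimension 21 + 78 = 99).

B_3 ⊕ B_6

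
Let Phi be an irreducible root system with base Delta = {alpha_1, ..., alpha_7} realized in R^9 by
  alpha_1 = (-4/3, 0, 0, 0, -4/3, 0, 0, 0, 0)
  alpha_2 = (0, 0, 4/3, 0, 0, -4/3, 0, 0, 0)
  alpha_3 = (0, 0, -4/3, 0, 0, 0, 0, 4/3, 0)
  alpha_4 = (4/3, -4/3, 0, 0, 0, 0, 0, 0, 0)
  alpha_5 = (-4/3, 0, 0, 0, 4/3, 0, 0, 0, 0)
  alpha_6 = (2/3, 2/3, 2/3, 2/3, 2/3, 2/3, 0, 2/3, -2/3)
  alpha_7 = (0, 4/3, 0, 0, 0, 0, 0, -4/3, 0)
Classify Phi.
Compute the Cartan integers a_ij = 2(alpha_i, alpha_j)/(alpha_j, alpha_j); the resulting 7x7 Cartan matrix is
[[2, 0, 0, -1, 0, -1, 0], [0, 2, -1, 0, 0, 0, 0], [0, -1, 2, 0, 0, 0, -1], [-1, 0, 0, 2, -1, 0, -1], [0, 0, 0, -1, 2, 0, 0], [-1, 0, 0, 0, 0, 2, 0], [0, 0, -1, -1, 0, 0, 2]].
All simple roots have the same length, so the diagram is simply laced. The associated Dynkin diagram is a chain of 6 nodes with one extra node attached to the third node from one end (E_7), so the type is E_7.

E_7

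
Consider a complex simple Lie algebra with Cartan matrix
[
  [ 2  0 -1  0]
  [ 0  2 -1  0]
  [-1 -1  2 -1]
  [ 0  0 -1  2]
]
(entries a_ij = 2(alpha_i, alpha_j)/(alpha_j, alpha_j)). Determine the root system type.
The matrix has rank 4 with 2's on the diagonal. Reading the off-diagonal entries as Dynkin edges (a single edge where a_ij = a_ji = -1; a double or triple edge where a_ij * a_ji = 2 or 3), the diagram is a chain of 2 nodes with a fork of two nodes at one end (D_4). One simple-root ordering that puts it in standard form is (alpha_2, alpha_3, alpha_1, alpha_4). So the algebra is type D_4, i.e. so(8).

D4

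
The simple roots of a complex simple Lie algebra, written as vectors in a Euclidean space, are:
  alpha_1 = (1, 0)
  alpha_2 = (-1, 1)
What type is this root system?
B2

Compute the Cartan integers a_ij = 2(alpha_i, alpha_j)/(alpha_j, alpha_j); the resulting 2x2 Cartan matrix is
[[2, -1], [-2, 2]].
The roots have two lengths (squared-length ratio 2:1); the short ones are alpha_{1}. The associated Dynkin diagram is a chain of 2 nodes with a double edge at one end; the terminal node there is the unique short simple root (B_2), so the type is B_2 (the algebra so(5)).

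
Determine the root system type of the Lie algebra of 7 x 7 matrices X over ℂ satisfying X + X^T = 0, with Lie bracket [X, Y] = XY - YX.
B_3 (so(7))

This is so(7) with 7 odd, which has dimension 7(7-1)/2 = 21 and rank (7-1)/2 = 3. In the classification of classical Lie algebras, the orthogonal algebra so(2n+1) in an odd number of variables has type B_n; here n = 3, so the Dynkin diagram is a chain of 3 nodes with a double edge at one end; the terminal node there is the unique short simple root (B_3). Hence the type is B_3.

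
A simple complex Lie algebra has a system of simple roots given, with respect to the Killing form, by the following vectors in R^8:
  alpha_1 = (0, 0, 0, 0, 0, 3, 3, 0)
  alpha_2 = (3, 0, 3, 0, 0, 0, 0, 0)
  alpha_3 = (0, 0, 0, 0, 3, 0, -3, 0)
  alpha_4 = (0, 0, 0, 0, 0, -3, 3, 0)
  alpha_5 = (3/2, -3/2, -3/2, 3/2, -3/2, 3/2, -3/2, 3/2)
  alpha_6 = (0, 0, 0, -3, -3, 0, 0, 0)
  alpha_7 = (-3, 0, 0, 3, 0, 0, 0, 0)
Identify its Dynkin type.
Compute the Cartan integers a_ij = 2(alpha_i, alpha_j)/(alpha_j, alpha_j); the resulting 7x7 Cartan matrix is
[[2, 0, -1, 0, 0, 0, 0], [0, 2, 0, 0, 0, 0, -1], [-1, 0, 2, -1, 0, -1, 0], [0, 0, -1, 2, -1, 0, 0], [0, 0, 0, -1, 2, 0, 0], [0, 0, -1, 0, 0, 2, -1], [0, -1, 0, 0, 0, -1, 2]].
All simple roots have the same length, so the diagram is simply laced. The associated Dynkin diagram is a chain of 6 nodes with one extra node attached to the third node from one end (E_7), so the type is E_7.

type E_7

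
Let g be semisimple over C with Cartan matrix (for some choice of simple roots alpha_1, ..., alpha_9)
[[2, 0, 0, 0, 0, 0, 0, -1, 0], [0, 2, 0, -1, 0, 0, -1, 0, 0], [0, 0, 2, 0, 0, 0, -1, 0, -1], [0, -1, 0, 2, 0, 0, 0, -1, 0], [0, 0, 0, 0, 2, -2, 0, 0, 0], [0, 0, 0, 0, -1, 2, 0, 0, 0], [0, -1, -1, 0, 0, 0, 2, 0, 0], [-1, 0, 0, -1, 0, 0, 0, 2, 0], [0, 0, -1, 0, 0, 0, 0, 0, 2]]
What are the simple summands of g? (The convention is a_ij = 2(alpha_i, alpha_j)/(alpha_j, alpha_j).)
A_7 (sl(8)) + B_2 (so(5))

The diagram associated to this matrix has two connected components: the simple roots {alpha_1, alpha_2, alpha_3, alpha_4, alpha_7, alpha_8, alpha_9} form a chain of 7 nodes with single edges (A_7), and {alpha_5, alpha_6} form a chain of 2 nodes with a double edge at one end; the terminal node there is the unique short simple root (B_2). A semisimple Lie algebra decomposes uniquely as the direct sum of simple ideals, one per connected component of its Dynkin diagram, so g ≅ A_7 ⊕ B_2 (dimension 63 + 10 = 73).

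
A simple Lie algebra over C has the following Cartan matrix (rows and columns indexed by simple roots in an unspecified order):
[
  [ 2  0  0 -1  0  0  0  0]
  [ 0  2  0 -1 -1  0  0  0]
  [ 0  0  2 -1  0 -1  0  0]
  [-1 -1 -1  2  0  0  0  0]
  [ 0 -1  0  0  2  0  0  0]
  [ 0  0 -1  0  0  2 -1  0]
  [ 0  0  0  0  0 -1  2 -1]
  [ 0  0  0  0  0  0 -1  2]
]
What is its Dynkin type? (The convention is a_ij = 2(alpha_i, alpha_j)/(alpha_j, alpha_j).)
The matrix has rank 8 with 2's on the diagonal. Reading the off-diagonal entries as Dynkin edges (a single edge where a_ij = a_ji = -1; a double or triple edge where a_ij * a_ji = 2 or 3), the diagram is a chain of 7 nodes with one extra node attached to the third node from one end (E_8). One simple-root ordering that puts it in standard form is (alpha_5, alpha_1, alpha_2, alpha_4, alpha_3, alpha_6, alpha_7, alpha_8). So the algebra is type E_8.

type E_8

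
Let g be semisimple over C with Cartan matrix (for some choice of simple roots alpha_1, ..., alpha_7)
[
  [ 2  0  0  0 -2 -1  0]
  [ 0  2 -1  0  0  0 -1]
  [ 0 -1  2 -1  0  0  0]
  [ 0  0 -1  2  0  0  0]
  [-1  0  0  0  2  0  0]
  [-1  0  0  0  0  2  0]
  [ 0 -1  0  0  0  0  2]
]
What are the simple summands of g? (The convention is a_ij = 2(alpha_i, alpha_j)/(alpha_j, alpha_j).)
The diagram associated to this matrix has two connected components: the simple roots {alpha_2, alpha_3, alpha_4, alpha_7} form a chain of 4 nodes with single edges (A_4), and {alpha_1, alpha_5, alpha_6} form a chain of 3 nodes with a double edge at one end; the terminal node there is the unique short simple root (B_3). A semisimple Lie algebra decomposes uniquely as the direct sum of simple ideals, one per connected component of its Dynkin diagram, so g ≅ A_4 ⊕ B_3 (dimension 24 + 21 = 45).

A4 + B3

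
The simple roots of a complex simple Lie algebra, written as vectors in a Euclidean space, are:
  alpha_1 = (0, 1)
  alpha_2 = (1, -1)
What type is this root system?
Compute the Cartan integers a_ij = 2(alpha_i, alpha_j)/(alpha_j, alpha_j); the resulting 2x2 Cartan matrix is
[[2, -1], [-2, 2]].
The roots have two lengths (squared-length ratio 2:1); the short ones are alpha_{1}. The associated Dynkin diagram is a chain of 2 nodes with a double edge at one end; the terminal node there is the unique short simple root (B_2), so the type is B_2 (the algebra so(5)).

B_2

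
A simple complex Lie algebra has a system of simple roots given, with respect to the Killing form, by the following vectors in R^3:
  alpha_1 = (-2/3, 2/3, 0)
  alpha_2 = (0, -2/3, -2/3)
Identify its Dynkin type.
A_2

Compute the Cartan integers a_ij = 2(alpha_i, alpha_j)/(alpha_j, alpha_j); the resulting 2x2 Cartan matrix is
[[2, -1], [-1, 2]].
All simple roots have the same length, so the diagram is simply laced. The associated Dynkin diagram is a chain of 2 nodes with single edges (A_2), so the type is A_2 (the algebra sl(3)).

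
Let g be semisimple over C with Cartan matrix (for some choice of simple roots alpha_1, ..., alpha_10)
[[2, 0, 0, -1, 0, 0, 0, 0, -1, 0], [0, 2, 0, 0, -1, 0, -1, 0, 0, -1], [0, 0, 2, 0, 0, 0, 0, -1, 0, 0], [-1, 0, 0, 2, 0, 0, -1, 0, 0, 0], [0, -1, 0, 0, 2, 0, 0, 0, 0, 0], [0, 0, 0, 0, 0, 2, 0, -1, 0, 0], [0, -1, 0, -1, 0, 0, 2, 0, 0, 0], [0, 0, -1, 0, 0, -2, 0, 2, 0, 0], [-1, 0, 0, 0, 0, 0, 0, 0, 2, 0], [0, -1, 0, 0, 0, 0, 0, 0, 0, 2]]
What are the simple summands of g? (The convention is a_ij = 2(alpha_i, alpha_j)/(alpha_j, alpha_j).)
The diagram associated to this matrix has two connected components: the simple roots {alpha_3, alpha_6, alpha_8} form a chain of 3 nodes with a double edge at one end; the terminal node there is the unique short simple root (B_3), and {alpha_1, alpha_2, alpha_4, alpha_5, alpha_7, alpha_9, alpha_10} form a chain of 5 nodes with a fork of two nodes at one end (D_7). A semisimple Lie algebra decomposes uniquely as the direct sum of simple ideals, one per connected component of its Dynkin diagram, so g ≅ B_3 ⊕ D_7 (dimension 21 + 91 = 112).

type B_3 + type D_7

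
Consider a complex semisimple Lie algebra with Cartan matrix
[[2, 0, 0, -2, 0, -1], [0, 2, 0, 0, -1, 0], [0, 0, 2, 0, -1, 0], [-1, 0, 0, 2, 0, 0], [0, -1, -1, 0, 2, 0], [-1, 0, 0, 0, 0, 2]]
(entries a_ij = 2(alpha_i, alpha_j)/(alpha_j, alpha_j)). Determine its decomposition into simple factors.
The diagram associated to this matrix has two connected components: the simple roots {alpha_2, alpha_3, alpha_5} form a chain of 3 nodes with single edges (A_3), and {alpha_1, alpha_4, alpha_6} form a chain of 3 nodes with a double edge at one end; the terminal node there is the unique short simple root (B_3). A semisimple Lie algebra decomposes uniquely as the direct sum of simple ideals, one per connected component of its Dynkin diagram, so g ≅ A_3 ⊕ B_3 (dimension 15 + 21 = 36).

A_3 (sl(4)) ⊕ B_3 (so(7))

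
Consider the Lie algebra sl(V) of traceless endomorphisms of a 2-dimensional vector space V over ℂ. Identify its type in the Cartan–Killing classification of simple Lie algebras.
This is sl(2), which has dimension 2^2 - 1 = 3 and rank 2 - 1 = 1 (a Cartan subalgebra is the diagonal traceless matrices). In the classification of classical Lie algebras, the special linear algebra sl(n+1) has type A_n; here n = 1, so the Dynkin diagram is a chain of 1 nodes with single edges (A_1). Hence the type is A_1.

A1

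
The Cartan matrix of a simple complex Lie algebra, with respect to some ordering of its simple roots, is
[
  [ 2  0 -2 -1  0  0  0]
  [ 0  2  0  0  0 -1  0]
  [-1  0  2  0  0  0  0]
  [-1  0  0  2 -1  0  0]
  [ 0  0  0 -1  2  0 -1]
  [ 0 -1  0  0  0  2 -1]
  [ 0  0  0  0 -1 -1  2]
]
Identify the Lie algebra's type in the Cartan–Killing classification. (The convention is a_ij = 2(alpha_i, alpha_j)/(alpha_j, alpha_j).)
The matrix has rank 7 with 2's on the diagonal. Reading the off-diagonal entries as Dynkin edges (a single edge where a_ij = a_ji = -1; a double or triple edge where a_ij * a_ji = 2 or 3), the diagram is a chain of 7 nodes with a double edge at one end; the terminal node there is the unique short simple root (B_7). One simple-root ordering that puts it in standard form is (alpha_2, alpha_6, alpha_7, alpha_5, alpha_4, alpha_1, alpha_3). So the algebra is type B_7, i.e. so(15).

B_7 (so(15))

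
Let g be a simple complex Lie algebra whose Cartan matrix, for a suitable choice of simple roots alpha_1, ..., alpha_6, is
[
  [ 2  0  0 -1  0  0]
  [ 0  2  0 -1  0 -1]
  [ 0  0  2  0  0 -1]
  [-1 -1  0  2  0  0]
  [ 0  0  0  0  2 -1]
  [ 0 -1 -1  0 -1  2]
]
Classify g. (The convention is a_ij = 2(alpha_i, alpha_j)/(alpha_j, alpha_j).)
The matrix has rank 6 with 2's on the diagonal. Reading the off-diagonal entries as Dynkin edges (a single edge where a_ij = a_ji = -1; a double or triple edge where a_ij * a_ji = 2 or 3), the diagram is a chain of 4 nodes with a fork of two nodes at one end (D_6). One simple-root ordering that puts it in standard form is (alpha_1, alpha_4, alpha_2, alpha_6, alpha_5, alpha_3). So the algebra is type D_6, i.e. so(12).

D_6 (so(12))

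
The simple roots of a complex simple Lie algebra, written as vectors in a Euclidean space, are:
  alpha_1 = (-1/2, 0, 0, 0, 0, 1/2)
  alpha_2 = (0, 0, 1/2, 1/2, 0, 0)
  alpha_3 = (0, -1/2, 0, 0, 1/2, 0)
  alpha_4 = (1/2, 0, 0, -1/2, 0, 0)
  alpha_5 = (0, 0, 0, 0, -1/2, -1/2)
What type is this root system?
A_5

Compute the Cartan integers a_ij = 2(alpha_i, alpha_j)/(alpha_j, alpha_j); the resulting 5x5 Cartan matrix is
[[2, 0, 0, -1, -1], [0, 2, 0, -1, 0], [0, 0, 2, 0, -1], [-1, -1, 0, 2, 0], [-1, 0, -1, 0, 2]].
All simple roots have the same length, so the diagram is simply laced. The associated Dynkin diagram is a chain of 5 nodes with single edges (A_5), so the type is A_5 (the algebra sl(6)).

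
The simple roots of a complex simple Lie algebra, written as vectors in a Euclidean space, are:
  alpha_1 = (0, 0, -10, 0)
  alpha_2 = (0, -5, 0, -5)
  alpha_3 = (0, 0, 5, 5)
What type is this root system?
Compute the Cartan integers a_ij = 2(alpha_i, alpha_j)/(alpha_j, alpha_j); the resulting 3x3 Cartan matrix is
[[2, 0, -2], [0, 2, -1], [-1, -1, 2]].
The roots have two lengths (squared-length ratio 2:1); the short ones are alpha_{2,3}. The associated Dynkin diagram is a chain of 3 nodes with a double edge at one end; the terminal node there is the unique long simple root (C_3), so the type is C_3 (the algebra sp(6)).

C_3 (sp(6))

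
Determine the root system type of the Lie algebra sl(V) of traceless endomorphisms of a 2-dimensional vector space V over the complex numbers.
A_1 (sl(2))

This is sl(2), which has dimension 2^2 - 1 = 3 and rank 2 - 1 = 1 (a Cartan subalgebra is the diagonal traceless matrices). In the classification of classical Lie algebras, the special linear algebra sl(n+1) has type A_n; here n = 1, so the Dynkin diagram is a chain of 1 nodes with single edges (A_1). Hence the type is A_1.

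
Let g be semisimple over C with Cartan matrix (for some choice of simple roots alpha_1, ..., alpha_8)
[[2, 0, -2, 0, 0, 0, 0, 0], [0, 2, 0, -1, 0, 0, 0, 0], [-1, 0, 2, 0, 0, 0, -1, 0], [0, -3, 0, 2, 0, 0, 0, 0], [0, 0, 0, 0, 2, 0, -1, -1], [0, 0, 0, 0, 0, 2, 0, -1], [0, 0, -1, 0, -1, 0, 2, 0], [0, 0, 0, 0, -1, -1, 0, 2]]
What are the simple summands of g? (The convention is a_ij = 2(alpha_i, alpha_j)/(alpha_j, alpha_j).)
The diagram associated to this matrix has two connected components: the simple roots {alpha_1, alpha_3, alpha_5, alpha_6, alpha_7, alpha_8} form a chain of 6 nodes with a double edge at one end; the terminal node there is the unique long simple root (C_6), and {alpha_2, alpha_4} form two nodes joined by a triple edge (G_2). A semisimple Lie algebra decomposes uniquely as the direct sum of simple ideals, one per connected component of its Dynkin diagram, so g ≅ C_6 ⊕ G_2 (dimension 78 + 14 = 92).

C_6 (sp(12)) + G_2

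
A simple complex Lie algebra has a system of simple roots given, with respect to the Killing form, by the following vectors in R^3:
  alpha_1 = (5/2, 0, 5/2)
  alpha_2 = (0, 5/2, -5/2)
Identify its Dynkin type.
Compute the Cartan integers a_ij = 2(alpha_i, alpha_j)/(alpha_j, alpha_j); the resulting 2x2 Cartan matrix is
[[2, -1], [-1, 2]].
All simple roots have the same length, so the diagram is simply laced. The associated Dynkin diagram is a chain of 2 nodes with single edges (A_2), so the type is A_2 (the algebra sl(3)).

A2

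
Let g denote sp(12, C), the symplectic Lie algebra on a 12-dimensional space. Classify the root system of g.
C_6 (sp(12))

This is sp(12), which has dimension 12(12+1)/2 = 78 and rank 12/2 = 6. In the classification of classical Lie algebras, the symplectic algebra sp(2n) has type C_n; here n = 6, so the Dynkin diagram is a chain of 6 nodes with a double edge at one end; the terminal node there is the unique long simple root (C_6). Hence the type is C_6.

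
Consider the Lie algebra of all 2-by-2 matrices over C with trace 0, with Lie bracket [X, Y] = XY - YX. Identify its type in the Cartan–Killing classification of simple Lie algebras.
type A_1

This is sl(2), which has dimension 2^2 - 1 = 3 and rank 2 - 1 = 1 (a Cartan subalgebra is the diagonal traceless matrices). In the classification of classical Lie algebras, the special linear algebra sl(n+1) has type A_n; here n = 1, so the Dynkin diagram is a chain of 1 nodes with single edges (A_1). Hence the type is A_1.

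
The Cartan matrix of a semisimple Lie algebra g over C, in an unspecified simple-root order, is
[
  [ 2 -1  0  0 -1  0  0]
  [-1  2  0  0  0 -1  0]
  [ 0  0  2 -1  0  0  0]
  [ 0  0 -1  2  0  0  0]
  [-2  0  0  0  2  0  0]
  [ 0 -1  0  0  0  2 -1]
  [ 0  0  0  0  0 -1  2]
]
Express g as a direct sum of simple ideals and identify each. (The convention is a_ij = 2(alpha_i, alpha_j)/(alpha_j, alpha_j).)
The diagram associated to this matrix has two connected components: the simple roots {alpha_3, alpha_4} form a chain of 2 nodes with single edges (A_2), and {alpha_1, alpha_2, alpha_5, alpha_6, alpha_7} form a chain of 5 nodes with a double edge at one end; the terminal node there is the unique long simple root (C_5). A semisimple Lie algebra decomposes uniquely as the direct sum of simple ideals, one per connected component of its Dynkin diagram, so g ≅ A_2 ⊕ C_5 (dimension 8 + 55 = 63).

A2 ⊕ C5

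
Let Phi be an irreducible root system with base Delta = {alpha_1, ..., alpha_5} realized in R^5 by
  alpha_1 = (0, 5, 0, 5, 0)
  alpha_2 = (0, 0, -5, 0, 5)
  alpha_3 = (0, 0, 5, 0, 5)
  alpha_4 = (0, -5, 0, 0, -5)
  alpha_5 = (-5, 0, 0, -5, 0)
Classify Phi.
Compute the Cartan integers a_ij = 2(alpha_i, alpha_j)/(alpha_j, alpha_j); the resulting 5x5 Cartan matrix is
[[2, 0, 0, -1, -1], [0, 2, 0, -1, 0], [0, 0, 2, -1, 0], [-1, -1, -1, 2, 0], [-1, 0, 0, 0, 2]].
All simple roots have the same length, so the diagram is simply laced. The associated Dynkin diagram is a chain of 3 nodes with a fork of two nodes at one end (D_5), so the type is D_5 (the algebra so(10)).

D_5 (so(10))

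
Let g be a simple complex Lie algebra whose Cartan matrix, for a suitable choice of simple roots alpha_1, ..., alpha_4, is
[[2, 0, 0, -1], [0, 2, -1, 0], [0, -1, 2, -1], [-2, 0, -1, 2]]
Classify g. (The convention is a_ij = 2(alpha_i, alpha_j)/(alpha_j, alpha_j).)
type B_4

The matrix has rank 4 with 2's on the diagonal. Reading the off-diagonal entries as Dynkin edges (a single edge where a_ij = a_ji = -1; a double or triple edge where a_ij * a_ji = 2 or 3), the diagram is a chain of 4 nodes with a double edge at one end; the terminal node there is the unique short simple root (B_4). One simple-root ordering that puts it in standard form is (alpha_2, alpha_3, alpha_4, alpha_1). So the algebra is type B_4, i.e. so(9).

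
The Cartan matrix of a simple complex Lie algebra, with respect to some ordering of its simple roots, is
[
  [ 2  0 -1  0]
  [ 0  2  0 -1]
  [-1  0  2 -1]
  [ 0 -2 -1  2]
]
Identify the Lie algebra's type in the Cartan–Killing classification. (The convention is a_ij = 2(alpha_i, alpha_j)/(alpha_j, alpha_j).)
B_4

The matrix has rank 4 with 2's on the diagonal. Reading the off-diagonal entries as Dynkin edges (a single edge where a_ij = a_ji = -1; a double or triple edge where a_ij * a_ji = 2 or 3), the diagram is a chain of 4 nodes with a double edge at one end; the terminal node there is the unique short simple root (B_4). One simple-root ordering that puts it in standard form is (alpha_1, alpha_3, alpha_4, alpha_2). So the algebra is type B_4, i.e. so(9).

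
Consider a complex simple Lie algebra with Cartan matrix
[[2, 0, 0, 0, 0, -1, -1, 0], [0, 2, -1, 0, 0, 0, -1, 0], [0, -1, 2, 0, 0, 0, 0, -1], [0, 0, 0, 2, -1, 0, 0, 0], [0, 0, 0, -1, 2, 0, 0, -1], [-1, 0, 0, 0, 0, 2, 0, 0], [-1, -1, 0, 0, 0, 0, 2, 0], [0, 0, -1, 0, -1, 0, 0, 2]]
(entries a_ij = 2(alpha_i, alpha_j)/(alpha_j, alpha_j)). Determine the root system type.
The matrix has rank 8 with 2's on the diagonal. Reading the off-diagonal entries as Dynkin edges (a single edge where a_ij = a_ji = -1; a double or triple edge where a_ij * a_ji = 2 or 3), the diagram is a chain of 8 nodes with single edges (A_8). One simple-root ordering that puts it in standard form is (alpha_6, alpha_1, alpha_7, alpha_2, alpha_3, alpha_8, alpha_5, alpha_4). So the algebra is type A_8, i.e. sl(9).

A_8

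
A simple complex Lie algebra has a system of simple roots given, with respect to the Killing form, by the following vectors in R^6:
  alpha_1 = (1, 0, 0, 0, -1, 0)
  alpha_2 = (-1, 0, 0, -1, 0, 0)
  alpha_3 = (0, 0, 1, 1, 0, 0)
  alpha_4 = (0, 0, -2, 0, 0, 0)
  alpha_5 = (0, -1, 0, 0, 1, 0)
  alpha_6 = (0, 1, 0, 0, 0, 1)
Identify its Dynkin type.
C6

Compute the Cartan integers a_ij = 2(alpha_i, alpha_j)/(alpha_j, alpha_j); the resulting 6x6 Cartan matrix is
[[2, -1, 0, 0, -1, 0], [-1, 2, -1, 0, 0, 0], [0, -1, 2, -1, 0, 0], [0, 0, -2, 2, 0, 0], [-1, 0, 0, 0, 2, -1], [0, 0, 0, 0, -1, 2]].
The roots have two lengths (squared-length ratio 2:1); the short ones are alpha_{1,2,3,5,6}. The associated Dynkin diagram is a chain of 6 nodes with a double edge at one end; the terminal node there is the unique long simple root (C_6), so the type is C_6 (the algebra sp(12)).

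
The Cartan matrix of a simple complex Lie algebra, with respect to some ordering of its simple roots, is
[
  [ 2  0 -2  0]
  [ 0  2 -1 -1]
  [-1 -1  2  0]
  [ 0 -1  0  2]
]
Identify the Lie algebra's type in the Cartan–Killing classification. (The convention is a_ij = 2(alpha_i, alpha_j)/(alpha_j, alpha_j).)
C_4 (sp(8))

The matrix has rank 4 with 2's on the diagonal. Reading the off-diagonal entries as Dynkin edges (a single edge where a_ij = a_ji = -1; a double or triple edge where a_ij * a_ji = 2 or 3), the diagram is a chain of 4 nodes with a double edge at one end; the terminal node there is the unique long simple root (C_4). One simple-root ordering that puts it in standard form is (alpha_4, alpha_2, alpha_3, alpha_1). So the algebra is type C_4, i.e. sp(8).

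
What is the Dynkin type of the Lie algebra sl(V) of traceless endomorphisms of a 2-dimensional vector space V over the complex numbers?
This is sl(2), which has dimension 2^2 - 1 = 3 and rank 2 - 1 = 1 (a Cartan subalgebra is the diagonal traceless matrices). In the classification of classical Lie algebras, the special linear algebra sl(n+1) has type A_n; here n = 1, so the Dynkin diagram is a chain of 1 nodes with single edges (A_1). Hence the type is A_1.

A1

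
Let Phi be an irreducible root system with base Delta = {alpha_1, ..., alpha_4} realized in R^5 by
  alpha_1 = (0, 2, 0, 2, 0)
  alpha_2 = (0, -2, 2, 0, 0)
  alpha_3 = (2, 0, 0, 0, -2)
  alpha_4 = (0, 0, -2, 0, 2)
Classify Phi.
A4

Compute the Cartan integers a_ij = 2(alpha_i, alpha_j)/(alpha_j, alpha_j); the resulting 4x4 Cartan matrix is
[[2, -1, 0, 0], [-1, 2, 0, -1], [0, 0, 2, -1], [0, -1, -1, 2]].
All simple roots have the same length, so the diagram is simply laced. The associated Dynkin diagram is a chain of 4 nodes with single edges (A_4), so the type is A_4 (the algebra sl(5)).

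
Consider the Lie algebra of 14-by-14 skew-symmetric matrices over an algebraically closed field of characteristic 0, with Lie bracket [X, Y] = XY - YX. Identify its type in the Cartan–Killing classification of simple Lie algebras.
D_7 (so(14))

This is so(14) with 14 even, which has dimension 14(14-1)/2 = 91 and rank 14/2 = 7. In the classification of classical Lie algebras, the orthogonal algebra so(2n) in an even number of variables has type D_n; here n = 7, so the Dynkin diagram is a chain of 5 nodes with a fork of two nodes at one end (D_7). Hence the type is D_7.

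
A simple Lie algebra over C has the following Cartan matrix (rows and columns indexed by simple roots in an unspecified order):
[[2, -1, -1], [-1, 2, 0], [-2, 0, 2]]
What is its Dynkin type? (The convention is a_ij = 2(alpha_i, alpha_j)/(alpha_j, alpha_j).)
The matrix has rank 3 with 2's on the diagonal. Reading the off-diagonal entries as Dynkin edges (a single edge where a_ij = a_ji = -1; a double or triple edge where a_ij * a_ji = 2 or 3), the diagram is a chain of 3 nodes with a double edge at one end; the terminal node there is the unique long simple root (C_3). One simple-root ordering that puts it in standard form is (alpha_2, alpha_1, alpha_3). So the algebra is type C_3, i.e. sp(6).

C_3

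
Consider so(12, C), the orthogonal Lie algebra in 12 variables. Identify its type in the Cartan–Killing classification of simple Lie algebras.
D_6 (so(12))

This is so(12) with 12 even, which has dimension 12(12-1)/2 = 66 and rank 12/2 = 6. In the classification of classical Lie algebras, the orthogonal algebra so(2n) in an even number of variables has type D_n; here n = 6, so the Dynkin diagram is a chain of 4 nodes with a fork of two nodes at one end (D_6). Hence the type is D_6.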